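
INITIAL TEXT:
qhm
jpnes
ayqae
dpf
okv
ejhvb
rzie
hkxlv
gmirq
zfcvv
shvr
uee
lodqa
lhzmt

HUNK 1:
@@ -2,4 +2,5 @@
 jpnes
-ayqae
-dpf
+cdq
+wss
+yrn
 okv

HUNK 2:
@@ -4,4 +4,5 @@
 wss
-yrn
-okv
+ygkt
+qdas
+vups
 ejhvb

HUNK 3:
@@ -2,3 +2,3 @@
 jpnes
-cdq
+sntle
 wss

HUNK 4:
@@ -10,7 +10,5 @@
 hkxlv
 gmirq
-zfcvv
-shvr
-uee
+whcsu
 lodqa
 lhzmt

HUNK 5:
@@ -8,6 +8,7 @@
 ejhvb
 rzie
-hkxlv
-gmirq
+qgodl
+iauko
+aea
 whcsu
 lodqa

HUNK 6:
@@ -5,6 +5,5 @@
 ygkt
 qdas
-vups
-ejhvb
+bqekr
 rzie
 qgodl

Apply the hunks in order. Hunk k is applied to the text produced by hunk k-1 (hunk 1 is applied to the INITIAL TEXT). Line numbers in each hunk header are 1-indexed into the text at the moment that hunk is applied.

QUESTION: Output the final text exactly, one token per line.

Hunk 1: at line 2 remove [ayqae,dpf] add [cdq,wss,yrn] -> 15 lines: qhm jpnes cdq wss yrn okv ejhvb rzie hkxlv gmirq zfcvv shvr uee lodqa lhzmt
Hunk 2: at line 4 remove [yrn,okv] add [ygkt,qdas,vups] -> 16 lines: qhm jpnes cdq wss ygkt qdas vups ejhvb rzie hkxlv gmirq zfcvv shvr uee lodqa lhzmt
Hunk 3: at line 2 remove [cdq] add [sntle] -> 16 lines: qhm jpnes sntle wss ygkt qdas vups ejhvb rzie hkxlv gmirq zfcvv shvr uee lodqa lhzmt
Hunk 4: at line 10 remove [zfcvv,shvr,uee] add [whcsu] -> 14 lines: qhm jpnes sntle wss ygkt qdas vups ejhvb rzie hkxlv gmirq whcsu lodqa lhzmt
Hunk 5: at line 8 remove [hkxlv,gmirq] add [qgodl,iauko,aea] -> 15 lines: qhm jpnes sntle wss ygkt qdas vups ejhvb rzie qgodl iauko aea whcsu lodqa lhzmt
Hunk 6: at line 5 remove [vups,ejhvb] add [bqekr] -> 14 lines: qhm jpnes sntle wss ygkt qdas bqekr rzie qgodl iauko aea whcsu lodqa lhzmt

Answer: qhm
jpnes
sntle
wss
ygkt
qdas
bqekr
rzie
qgodl
iauko
aea
whcsu
lodqa
lhzmt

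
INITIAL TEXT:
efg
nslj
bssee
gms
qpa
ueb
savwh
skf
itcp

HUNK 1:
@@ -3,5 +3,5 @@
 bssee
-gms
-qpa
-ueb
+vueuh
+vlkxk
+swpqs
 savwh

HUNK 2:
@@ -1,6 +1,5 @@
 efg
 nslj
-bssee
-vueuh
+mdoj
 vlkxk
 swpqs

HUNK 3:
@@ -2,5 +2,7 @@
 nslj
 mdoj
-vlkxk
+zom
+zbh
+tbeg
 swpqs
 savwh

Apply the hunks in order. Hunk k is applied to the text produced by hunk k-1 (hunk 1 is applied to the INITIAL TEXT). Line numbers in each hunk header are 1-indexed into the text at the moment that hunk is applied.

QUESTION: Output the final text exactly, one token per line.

Answer: efg
nslj
mdoj
zom
zbh
tbeg
swpqs
savwh
skf
itcp

Derivation:
Hunk 1: at line 3 remove [gms,qpa,ueb] add [vueuh,vlkxk,swpqs] -> 9 lines: efg nslj bssee vueuh vlkxk swpqs savwh skf itcp
Hunk 2: at line 1 remove [bssee,vueuh] add [mdoj] -> 8 lines: efg nslj mdoj vlkxk swpqs savwh skf itcp
Hunk 3: at line 2 remove [vlkxk] add [zom,zbh,tbeg] -> 10 lines: efg nslj mdoj zom zbh tbeg swpqs savwh skf itcp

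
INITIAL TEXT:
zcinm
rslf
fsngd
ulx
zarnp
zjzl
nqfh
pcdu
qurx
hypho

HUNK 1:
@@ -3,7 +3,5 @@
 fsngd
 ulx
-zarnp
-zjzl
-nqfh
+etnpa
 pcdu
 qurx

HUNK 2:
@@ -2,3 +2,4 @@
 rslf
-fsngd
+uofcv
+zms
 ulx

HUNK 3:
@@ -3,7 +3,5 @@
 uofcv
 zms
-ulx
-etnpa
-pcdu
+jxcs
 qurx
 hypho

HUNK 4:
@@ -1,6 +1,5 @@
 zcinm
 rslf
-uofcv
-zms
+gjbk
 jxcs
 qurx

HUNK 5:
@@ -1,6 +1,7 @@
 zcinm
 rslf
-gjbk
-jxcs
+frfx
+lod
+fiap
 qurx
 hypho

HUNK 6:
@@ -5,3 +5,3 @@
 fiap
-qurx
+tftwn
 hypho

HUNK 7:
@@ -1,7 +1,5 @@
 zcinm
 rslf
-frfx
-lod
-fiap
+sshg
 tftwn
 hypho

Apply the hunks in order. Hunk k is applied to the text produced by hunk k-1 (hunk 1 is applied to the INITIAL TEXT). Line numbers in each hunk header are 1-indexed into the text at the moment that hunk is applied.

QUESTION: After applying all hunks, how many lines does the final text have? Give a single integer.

Answer: 5

Derivation:
Hunk 1: at line 3 remove [zarnp,zjzl,nqfh] add [etnpa] -> 8 lines: zcinm rslf fsngd ulx etnpa pcdu qurx hypho
Hunk 2: at line 2 remove [fsngd] add [uofcv,zms] -> 9 lines: zcinm rslf uofcv zms ulx etnpa pcdu qurx hypho
Hunk 3: at line 3 remove [ulx,etnpa,pcdu] add [jxcs] -> 7 lines: zcinm rslf uofcv zms jxcs qurx hypho
Hunk 4: at line 1 remove [uofcv,zms] add [gjbk] -> 6 lines: zcinm rslf gjbk jxcs qurx hypho
Hunk 5: at line 1 remove [gjbk,jxcs] add [frfx,lod,fiap] -> 7 lines: zcinm rslf frfx lod fiap qurx hypho
Hunk 6: at line 5 remove [qurx] add [tftwn] -> 7 lines: zcinm rslf frfx lod fiap tftwn hypho
Hunk 7: at line 1 remove [frfx,lod,fiap] add [sshg] -> 5 lines: zcinm rslf sshg tftwn hypho
Final line count: 5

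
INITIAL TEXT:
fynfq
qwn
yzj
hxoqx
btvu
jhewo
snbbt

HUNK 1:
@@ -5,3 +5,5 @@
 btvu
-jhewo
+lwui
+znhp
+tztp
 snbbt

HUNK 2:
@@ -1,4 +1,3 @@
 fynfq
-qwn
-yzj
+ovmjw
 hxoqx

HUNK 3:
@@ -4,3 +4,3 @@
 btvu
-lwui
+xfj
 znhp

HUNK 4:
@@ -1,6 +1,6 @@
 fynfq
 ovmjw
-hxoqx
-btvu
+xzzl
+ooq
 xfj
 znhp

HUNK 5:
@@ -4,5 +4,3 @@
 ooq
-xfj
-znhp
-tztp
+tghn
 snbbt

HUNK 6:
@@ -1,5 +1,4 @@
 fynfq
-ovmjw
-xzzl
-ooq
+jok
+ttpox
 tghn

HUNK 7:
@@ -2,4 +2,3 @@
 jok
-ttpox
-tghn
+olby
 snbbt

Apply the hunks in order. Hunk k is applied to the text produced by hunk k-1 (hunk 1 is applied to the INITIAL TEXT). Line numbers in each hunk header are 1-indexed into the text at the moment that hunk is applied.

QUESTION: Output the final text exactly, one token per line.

Hunk 1: at line 5 remove [jhewo] add [lwui,znhp,tztp] -> 9 lines: fynfq qwn yzj hxoqx btvu lwui znhp tztp snbbt
Hunk 2: at line 1 remove [qwn,yzj] add [ovmjw] -> 8 lines: fynfq ovmjw hxoqx btvu lwui znhp tztp snbbt
Hunk 3: at line 4 remove [lwui] add [xfj] -> 8 lines: fynfq ovmjw hxoqx btvu xfj znhp tztp snbbt
Hunk 4: at line 1 remove [hxoqx,btvu] add [xzzl,ooq] -> 8 lines: fynfq ovmjw xzzl ooq xfj znhp tztp snbbt
Hunk 5: at line 4 remove [xfj,znhp,tztp] add [tghn] -> 6 lines: fynfq ovmjw xzzl ooq tghn snbbt
Hunk 6: at line 1 remove [ovmjw,xzzl,ooq] add [jok,ttpox] -> 5 lines: fynfq jok ttpox tghn snbbt
Hunk 7: at line 2 remove [ttpox,tghn] add [olby] -> 4 lines: fynfq jok olby snbbt

Answer: fynfq
jok
olby
snbbt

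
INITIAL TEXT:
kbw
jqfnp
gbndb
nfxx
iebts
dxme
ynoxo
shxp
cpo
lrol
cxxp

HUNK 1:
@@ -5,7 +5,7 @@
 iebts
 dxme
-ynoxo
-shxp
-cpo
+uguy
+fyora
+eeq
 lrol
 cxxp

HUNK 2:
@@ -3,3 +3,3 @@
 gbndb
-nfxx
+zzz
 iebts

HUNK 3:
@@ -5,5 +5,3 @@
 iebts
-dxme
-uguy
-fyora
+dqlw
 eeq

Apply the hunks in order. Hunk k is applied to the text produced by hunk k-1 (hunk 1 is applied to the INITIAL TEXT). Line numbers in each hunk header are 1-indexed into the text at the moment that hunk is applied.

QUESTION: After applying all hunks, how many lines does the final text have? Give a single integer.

Answer: 9

Derivation:
Hunk 1: at line 5 remove [ynoxo,shxp,cpo] add [uguy,fyora,eeq] -> 11 lines: kbw jqfnp gbndb nfxx iebts dxme uguy fyora eeq lrol cxxp
Hunk 2: at line 3 remove [nfxx] add [zzz] -> 11 lines: kbw jqfnp gbndb zzz iebts dxme uguy fyora eeq lrol cxxp
Hunk 3: at line 5 remove [dxme,uguy,fyora] add [dqlw] -> 9 lines: kbw jqfnp gbndb zzz iebts dqlw eeq lrol cxxp
Final line count: 9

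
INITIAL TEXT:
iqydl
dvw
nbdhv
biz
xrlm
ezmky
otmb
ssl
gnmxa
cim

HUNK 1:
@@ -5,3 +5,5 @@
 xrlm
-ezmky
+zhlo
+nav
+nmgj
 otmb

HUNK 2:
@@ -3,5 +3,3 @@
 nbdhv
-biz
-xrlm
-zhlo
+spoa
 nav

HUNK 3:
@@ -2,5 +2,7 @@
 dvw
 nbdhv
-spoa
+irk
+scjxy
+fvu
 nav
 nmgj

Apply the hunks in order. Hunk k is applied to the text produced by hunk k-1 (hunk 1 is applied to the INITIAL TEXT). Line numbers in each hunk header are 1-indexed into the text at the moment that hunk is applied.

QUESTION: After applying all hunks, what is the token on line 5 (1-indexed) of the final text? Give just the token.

Answer: scjxy

Derivation:
Hunk 1: at line 5 remove [ezmky] add [zhlo,nav,nmgj] -> 12 lines: iqydl dvw nbdhv biz xrlm zhlo nav nmgj otmb ssl gnmxa cim
Hunk 2: at line 3 remove [biz,xrlm,zhlo] add [spoa] -> 10 lines: iqydl dvw nbdhv spoa nav nmgj otmb ssl gnmxa cim
Hunk 3: at line 2 remove [spoa] add [irk,scjxy,fvu] -> 12 lines: iqydl dvw nbdhv irk scjxy fvu nav nmgj otmb ssl gnmxa cim
Final line 5: scjxy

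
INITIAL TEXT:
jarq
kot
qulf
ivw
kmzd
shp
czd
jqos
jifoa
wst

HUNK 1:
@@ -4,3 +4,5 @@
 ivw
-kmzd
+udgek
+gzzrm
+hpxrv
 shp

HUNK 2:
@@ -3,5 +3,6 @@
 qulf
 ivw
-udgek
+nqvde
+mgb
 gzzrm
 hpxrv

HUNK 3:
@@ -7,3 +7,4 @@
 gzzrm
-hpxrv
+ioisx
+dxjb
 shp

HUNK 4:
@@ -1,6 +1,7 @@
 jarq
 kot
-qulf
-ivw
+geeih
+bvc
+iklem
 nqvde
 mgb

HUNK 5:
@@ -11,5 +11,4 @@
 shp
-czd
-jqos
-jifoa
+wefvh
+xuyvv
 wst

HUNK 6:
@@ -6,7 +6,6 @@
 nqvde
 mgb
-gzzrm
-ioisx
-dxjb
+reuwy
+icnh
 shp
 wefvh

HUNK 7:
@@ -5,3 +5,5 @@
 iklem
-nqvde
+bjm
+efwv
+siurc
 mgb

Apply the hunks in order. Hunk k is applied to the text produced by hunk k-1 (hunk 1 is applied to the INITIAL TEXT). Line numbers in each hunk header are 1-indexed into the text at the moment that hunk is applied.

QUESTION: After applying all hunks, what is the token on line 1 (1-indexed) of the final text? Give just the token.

Answer: jarq

Derivation:
Hunk 1: at line 4 remove [kmzd] add [udgek,gzzrm,hpxrv] -> 12 lines: jarq kot qulf ivw udgek gzzrm hpxrv shp czd jqos jifoa wst
Hunk 2: at line 3 remove [udgek] add [nqvde,mgb] -> 13 lines: jarq kot qulf ivw nqvde mgb gzzrm hpxrv shp czd jqos jifoa wst
Hunk 3: at line 7 remove [hpxrv] add [ioisx,dxjb] -> 14 lines: jarq kot qulf ivw nqvde mgb gzzrm ioisx dxjb shp czd jqos jifoa wst
Hunk 4: at line 1 remove [qulf,ivw] add [geeih,bvc,iklem] -> 15 lines: jarq kot geeih bvc iklem nqvde mgb gzzrm ioisx dxjb shp czd jqos jifoa wst
Hunk 5: at line 11 remove [czd,jqos,jifoa] add [wefvh,xuyvv] -> 14 lines: jarq kot geeih bvc iklem nqvde mgb gzzrm ioisx dxjb shp wefvh xuyvv wst
Hunk 6: at line 6 remove [gzzrm,ioisx,dxjb] add [reuwy,icnh] -> 13 lines: jarq kot geeih bvc iklem nqvde mgb reuwy icnh shp wefvh xuyvv wst
Hunk 7: at line 5 remove [nqvde] add [bjm,efwv,siurc] -> 15 lines: jarq kot geeih bvc iklem bjm efwv siurc mgb reuwy icnh shp wefvh xuyvv wst
Final line 1: jarq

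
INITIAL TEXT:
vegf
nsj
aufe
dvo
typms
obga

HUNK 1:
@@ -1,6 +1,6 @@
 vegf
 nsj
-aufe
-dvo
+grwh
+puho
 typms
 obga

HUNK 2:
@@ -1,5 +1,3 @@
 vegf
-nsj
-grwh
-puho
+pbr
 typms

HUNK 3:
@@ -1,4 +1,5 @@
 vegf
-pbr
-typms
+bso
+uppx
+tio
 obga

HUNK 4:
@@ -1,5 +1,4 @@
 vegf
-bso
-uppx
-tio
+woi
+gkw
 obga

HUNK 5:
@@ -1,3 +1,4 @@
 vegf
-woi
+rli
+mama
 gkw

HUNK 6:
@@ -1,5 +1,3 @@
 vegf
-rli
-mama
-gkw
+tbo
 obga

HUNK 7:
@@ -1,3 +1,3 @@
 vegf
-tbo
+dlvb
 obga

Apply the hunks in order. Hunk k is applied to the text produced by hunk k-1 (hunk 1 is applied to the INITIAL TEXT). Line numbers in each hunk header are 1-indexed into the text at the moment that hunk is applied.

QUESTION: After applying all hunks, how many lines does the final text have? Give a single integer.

Answer: 3

Derivation:
Hunk 1: at line 1 remove [aufe,dvo] add [grwh,puho] -> 6 lines: vegf nsj grwh puho typms obga
Hunk 2: at line 1 remove [nsj,grwh,puho] add [pbr] -> 4 lines: vegf pbr typms obga
Hunk 3: at line 1 remove [pbr,typms] add [bso,uppx,tio] -> 5 lines: vegf bso uppx tio obga
Hunk 4: at line 1 remove [bso,uppx,tio] add [woi,gkw] -> 4 lines: vegf woi gkw obga
Hunk 5: at line 1 remove [woi] add [rli,mama] -> 5 lines: vegf rli mama gkw obga
Hunk 6: at line 1 remove [rli,mama,gkw] add [tbo] -> 3 lines: vegf tbo obga
Hunk 7: at line 1 remove [tbo] add [dlvb] -> 3 lines: vegf dlvb obga
Final line count: 3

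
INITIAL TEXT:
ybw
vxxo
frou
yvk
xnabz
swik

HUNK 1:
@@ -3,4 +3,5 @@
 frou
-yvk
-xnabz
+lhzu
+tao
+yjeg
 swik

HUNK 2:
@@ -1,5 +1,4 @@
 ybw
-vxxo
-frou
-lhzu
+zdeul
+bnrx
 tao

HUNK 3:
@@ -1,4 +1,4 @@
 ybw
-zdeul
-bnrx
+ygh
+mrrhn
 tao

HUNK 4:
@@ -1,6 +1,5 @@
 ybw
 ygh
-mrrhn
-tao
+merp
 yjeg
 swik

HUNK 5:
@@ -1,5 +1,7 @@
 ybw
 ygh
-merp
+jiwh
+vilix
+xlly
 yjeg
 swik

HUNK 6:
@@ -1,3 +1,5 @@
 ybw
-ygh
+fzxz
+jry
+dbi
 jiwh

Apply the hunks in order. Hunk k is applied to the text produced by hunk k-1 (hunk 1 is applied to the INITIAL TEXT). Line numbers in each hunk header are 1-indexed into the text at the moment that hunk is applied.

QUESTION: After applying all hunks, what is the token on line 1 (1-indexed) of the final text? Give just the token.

Answer: ybw

Derivation:
Hunk 1: at line 3 remove [yvk,xnabz] add [lhzu,tao,yjeg] -> 7 lines: ybw vxxo frou lhzu tao yjeg swik
Hunk 2: at line 1 remove [vxxo,frou,lhzu] add [zdeul,bnrx] -> 6 lines: ybw zdeul bnrx tao yjeg swik
Hunk 3: at line 1 remove [zdeul,bnrx] add [ygh,mrrhn] -> 6 lines: ybw ygh mrrhn tao yjeg swik
Hunk 4: at line 1 remove [mrrhn,tao] add [merp] -> 5 lines: ybw ygh merp yjeg swik
Hunk 5: at line 1 remove [merp] add [jiwh,vilix,xlly] -> 7 lines: ybw ygh jiwh vilix xlly yjeg swik
Hunk 6: at line 1 remove [ygh] add [fzxz,jry,dbi] -> 9 lines: ybw fzxz jry dbi jiwh vilix xlly yjeg swik
Final line 1: ybw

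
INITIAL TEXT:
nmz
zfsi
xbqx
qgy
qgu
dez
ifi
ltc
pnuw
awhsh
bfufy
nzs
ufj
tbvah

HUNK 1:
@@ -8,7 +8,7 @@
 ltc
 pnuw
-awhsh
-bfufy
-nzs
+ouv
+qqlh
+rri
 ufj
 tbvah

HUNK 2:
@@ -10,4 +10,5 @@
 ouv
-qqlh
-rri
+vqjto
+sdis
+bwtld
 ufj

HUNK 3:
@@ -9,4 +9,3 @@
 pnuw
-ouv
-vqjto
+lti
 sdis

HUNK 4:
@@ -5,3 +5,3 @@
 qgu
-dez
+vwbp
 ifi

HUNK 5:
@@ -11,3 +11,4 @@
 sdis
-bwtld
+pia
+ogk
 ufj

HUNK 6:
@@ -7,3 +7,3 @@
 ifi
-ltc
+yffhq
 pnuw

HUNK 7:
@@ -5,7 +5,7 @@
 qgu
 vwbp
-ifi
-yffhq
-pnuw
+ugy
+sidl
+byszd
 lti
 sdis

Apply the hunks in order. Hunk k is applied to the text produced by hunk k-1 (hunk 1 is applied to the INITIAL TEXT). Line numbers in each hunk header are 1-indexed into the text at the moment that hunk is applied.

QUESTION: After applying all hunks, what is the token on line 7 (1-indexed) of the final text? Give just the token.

Answer: ugy

Derivation:
Hunk 1: at line 8 remove [awhsh,bfufy,nzs] add [ouv,qqlh,rri] -> 14 lines: nmz zfsi xbqx qgy qgu dez ifi ltc pnuw ouv qqlh rri ufj tbvah
Hunk 2: at line 10 remove [qqlh,rri] add [vqjto,sdis,bwtld] -> 15 lines: nmz zfsi xbqx qgy qgu dez ifi ltc pnuw ouv vqjto sdis bwtld ufj tbvah
Hunk 3: at line 9 remove [ouv,vqjto] add [lti] -> 14 lines: nmz zfsi xbqx qgy qgu dez ifi ltc pnuw lti sdis bwtld ufj tbvah
Hunk 4: at line 5 remove [dez] add [vwbp] -> 14 lines: nmz zfsi xbqx qgy qgu vwbp ifi ltc pnuw lti sdis bwtld ufj tbvah
Hunk 5: at line 11 remove [bwtld] add [pia,ogk] -> 15 lines: nmz zfsi xbqx qgy qgu vwbp ifi ltc pnuw lti sdis pia ogk ufj tbvah
Hunk 6: at line 7 remove [ltc] add [yffhq] -> 15 lines: nmz zfsi xbqx qgy qgu vwbp ifi yffhq pnuw lti sdis pia ogk ufj tbvah
Hunk 7: at line 5 remove [ifi,yffhq,pnuw] add [ugy,sidl,byszd] -> 15 lines: nmz zfsi xbqx qgy qgu vwbp ugy sidl byszd lti sdis pia ogk ufj tbvah
Final line 7: ugy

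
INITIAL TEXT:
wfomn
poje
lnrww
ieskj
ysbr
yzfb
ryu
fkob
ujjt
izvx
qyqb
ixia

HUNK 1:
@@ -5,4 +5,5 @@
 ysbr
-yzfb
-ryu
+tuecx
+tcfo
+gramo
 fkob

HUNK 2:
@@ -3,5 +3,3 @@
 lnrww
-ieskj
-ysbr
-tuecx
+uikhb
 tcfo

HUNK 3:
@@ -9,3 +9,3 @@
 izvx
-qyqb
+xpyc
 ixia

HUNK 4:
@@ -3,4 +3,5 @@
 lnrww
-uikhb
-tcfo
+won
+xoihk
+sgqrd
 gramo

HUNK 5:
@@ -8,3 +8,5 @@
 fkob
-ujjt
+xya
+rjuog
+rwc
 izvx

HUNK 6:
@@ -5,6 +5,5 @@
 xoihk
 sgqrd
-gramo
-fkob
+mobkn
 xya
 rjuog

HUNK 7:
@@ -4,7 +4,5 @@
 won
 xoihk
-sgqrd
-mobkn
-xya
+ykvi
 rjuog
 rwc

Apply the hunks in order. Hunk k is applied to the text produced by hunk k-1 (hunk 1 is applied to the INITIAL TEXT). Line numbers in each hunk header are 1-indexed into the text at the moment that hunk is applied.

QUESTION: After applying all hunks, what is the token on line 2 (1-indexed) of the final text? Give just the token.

Hunk 1: at line 5 remove [yzfb,ryu] add [tuecx,tcfo,gramo] -> 13 lines: wfomn poje lnrww ieskj ysbr tuecx tcfo gramo fkob ujjt izvx qyqb ixia
Hunk 2: at line 3 remove [ieskj,ysbr,tuecx] add [uikhb] -> 11 lines: wfomn poje lnrww uikhb tcfo gramo fkob ujjt izvx qyqb ixia
Hunk 3: at line 9 remove [qyqb] add [xpyc] -> 11 lines: wfomn poje lnrww uikhb tcfo gramo fkob ujjt izvx xpyc ixia
Hunk 4: at line 3 remove [uikhb,tcfo] add [won,xoihk,sgqrd] -> 12 lines: wfomn poje lnrww won xoihk sgqrd gramo fkob ujjt izvx xpyc ixia
Hunk 5: at line 8 remove [ujjt] add [xya,rjuog,rwc] -> 14 lines: wfomn poje lnrww won xoihk sgqrd gramo fkob xya rjuog rwc izvx xpyc ixia
Hunk 6: at line 5 remove [gramo,fkob] add [mobkn] -> 13 lines: wfomn poje lnrww won xoihk sgqrd mobkn xya rjuog rwc izvx xpyc ixia
Hunk 7: at line 4 remove [sgqrd,mobkn,xya] add [ykvi] -> 11 lines: wfomn poje lnrww won xoihk ykvi rjuog rwc izvx xpyc ixia
Final line 2: poje

Answer: poje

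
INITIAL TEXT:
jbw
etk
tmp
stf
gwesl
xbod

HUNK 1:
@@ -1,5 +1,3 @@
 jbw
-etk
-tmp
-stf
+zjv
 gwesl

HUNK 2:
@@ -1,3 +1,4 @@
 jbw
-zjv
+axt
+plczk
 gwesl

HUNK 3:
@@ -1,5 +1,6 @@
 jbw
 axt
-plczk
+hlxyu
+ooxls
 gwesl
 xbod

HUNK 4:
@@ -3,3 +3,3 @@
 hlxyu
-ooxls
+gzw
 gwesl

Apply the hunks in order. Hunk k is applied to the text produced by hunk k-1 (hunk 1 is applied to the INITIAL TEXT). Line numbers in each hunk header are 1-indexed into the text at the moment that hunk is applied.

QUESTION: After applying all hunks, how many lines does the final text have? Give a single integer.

Answer: 6

Derivation:
Hunk 1: at line 1 remove [etk,tmp,stf] add [zjv] -> 4 lines: jbw zjv gwesl xbod
Hunk 2: at line 1 remove [zjv] add [axt,plczk] -> 5 lines: jbw axt plczk gwesl xbod
Hunk 3: at line 1 remove [plczk] add [hlxyu,ooxls] -> 6 lines: jbw axt hlxyu ooxls gwesl xbod
Hunk 4: at line 3 remove [ooxls] add [gzw] -> 6 lines: jbw axt hlxyu gzw gwesl xbod
Final line count: 6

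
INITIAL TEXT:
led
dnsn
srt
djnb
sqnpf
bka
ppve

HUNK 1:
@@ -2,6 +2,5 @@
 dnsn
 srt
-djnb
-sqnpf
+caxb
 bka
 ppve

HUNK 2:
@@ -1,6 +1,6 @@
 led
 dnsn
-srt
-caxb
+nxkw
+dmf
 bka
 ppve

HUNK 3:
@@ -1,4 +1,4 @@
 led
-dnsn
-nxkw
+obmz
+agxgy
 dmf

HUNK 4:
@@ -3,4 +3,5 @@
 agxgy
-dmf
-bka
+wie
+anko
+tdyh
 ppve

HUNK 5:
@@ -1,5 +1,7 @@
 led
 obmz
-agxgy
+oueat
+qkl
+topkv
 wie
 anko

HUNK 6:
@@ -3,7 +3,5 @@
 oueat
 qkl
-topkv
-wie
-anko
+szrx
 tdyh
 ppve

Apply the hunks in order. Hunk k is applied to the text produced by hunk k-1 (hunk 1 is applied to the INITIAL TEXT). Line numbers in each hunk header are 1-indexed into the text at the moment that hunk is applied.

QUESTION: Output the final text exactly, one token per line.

Hunk 1: at line 2 remove [djnb,sqnpf] add [caxb] -> 6 lines: led dnsn srt caxb bka ppve
Hunk 2: at line 1 remove [srt,caxb] add [nxkw,dmf] -> 6 lines: led dnsn nxkw dmf bka ppve
Hunk 3: at line 1 remove [dnsn,nxkw] add [obmz,agxgy] -> 6 lines: led obmz agxgy dmf bka ppve
Hunk 4: at line 3 remove [dmf,bka] add [wie,anko,tdyh] -> 7 lines: led obmz agxgy wie anko tdyh ppve
Hunk 5: at line 1 remove [agxgy] add [oueat,qkl,topkv] -> 9 lines: led obmz oueat qkl topkv wie anko tdyh ppve
Hunk 6: at line 3 remove [topkv,wie,anko] add [szrx] -> 7 lines: led obmz oueat qkl szrx tdyh ppve

Answer: led
obmz
oueat
qkl
szrx
tdyh
ppve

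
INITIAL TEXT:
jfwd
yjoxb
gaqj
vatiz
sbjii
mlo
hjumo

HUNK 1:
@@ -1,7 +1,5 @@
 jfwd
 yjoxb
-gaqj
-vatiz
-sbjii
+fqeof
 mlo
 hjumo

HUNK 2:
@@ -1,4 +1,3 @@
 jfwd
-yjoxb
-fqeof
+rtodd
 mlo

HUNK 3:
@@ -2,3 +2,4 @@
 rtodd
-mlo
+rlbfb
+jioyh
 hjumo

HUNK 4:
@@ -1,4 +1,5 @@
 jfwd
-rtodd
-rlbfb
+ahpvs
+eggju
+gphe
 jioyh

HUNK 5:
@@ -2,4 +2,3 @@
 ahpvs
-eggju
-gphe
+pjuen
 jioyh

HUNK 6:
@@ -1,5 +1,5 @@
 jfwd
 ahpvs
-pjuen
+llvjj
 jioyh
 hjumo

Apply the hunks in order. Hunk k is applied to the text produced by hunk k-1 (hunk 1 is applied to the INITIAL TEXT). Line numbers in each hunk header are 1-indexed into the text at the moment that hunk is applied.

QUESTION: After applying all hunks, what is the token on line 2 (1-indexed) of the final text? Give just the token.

Answer: ahpvs

Derivation:
Hunk 1: at line 1 remove [gaqj,vatiz,sbjii] add [fqeof] -> 5 lines: jfwd yjoxb fqeof mlo hjumo
Hunk 2: at line 1 remove [yjoxb,fqeof] add [rtodd] -> 4 lines: jfwd rtodd mlo hjumo
Hunk 3: at line 2 remove [mlo] add [rlbfb,jioyh] -> 5 lines: jfwd rtodd rlbfb jioyh hjumo
Hunk 4: at line 1 remove [rtodd,rlbfb] add [ahpvs,eggju,gphe] -> 6 lines: jfwd ahpvs eggju gphe jioyh hjumo
Hunk 5: at line 2 remove [eggju,gphe] add [pjuen] -> 5 lines: jfwd ahpvs pjuen jioyh hjumo
Hunk 6: at line 1 remove [pjuen] add [llvjj] -> 5 lines: jfwd ahpvs llvjj jioyh hjumo
Final line 2: ahpvs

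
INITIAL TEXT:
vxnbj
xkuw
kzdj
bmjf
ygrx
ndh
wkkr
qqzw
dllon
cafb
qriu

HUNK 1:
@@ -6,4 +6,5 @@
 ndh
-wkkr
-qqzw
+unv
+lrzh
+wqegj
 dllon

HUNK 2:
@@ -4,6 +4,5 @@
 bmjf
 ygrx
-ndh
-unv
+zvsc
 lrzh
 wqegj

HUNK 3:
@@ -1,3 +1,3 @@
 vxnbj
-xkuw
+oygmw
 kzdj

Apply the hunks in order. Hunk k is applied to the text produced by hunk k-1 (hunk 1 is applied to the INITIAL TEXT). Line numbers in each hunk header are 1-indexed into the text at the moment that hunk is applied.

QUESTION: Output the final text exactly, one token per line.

Hunk 1: at line 6 remove [wkkr,qqzw] add [unv,lrzh,wqegj] -> 12 lines: vxnbj xkuw kzdj bmjf ygrx ndh unv lrzh wqegj dllon cafb qriu
Hunk 2: at line 4 remove [ndh,unv] add [zvsc] -> 11 lines: vxnbj xkuw kzdj bmjf ygrx zvsc lrzh wqegj dllon cafb qriu
Hunk 3: at line 1 remove [xkuw] add [oygmw] -> 11 lines: vxnbj oygmw kzdj bmjf ygrx zvsc lrzh wqegj dllon cafb qriu

Answer: vxnbj
oygmw
kzdj
bmjf
ygrx
zvsc
lrzh
wqegj
dllon
cafb
qriu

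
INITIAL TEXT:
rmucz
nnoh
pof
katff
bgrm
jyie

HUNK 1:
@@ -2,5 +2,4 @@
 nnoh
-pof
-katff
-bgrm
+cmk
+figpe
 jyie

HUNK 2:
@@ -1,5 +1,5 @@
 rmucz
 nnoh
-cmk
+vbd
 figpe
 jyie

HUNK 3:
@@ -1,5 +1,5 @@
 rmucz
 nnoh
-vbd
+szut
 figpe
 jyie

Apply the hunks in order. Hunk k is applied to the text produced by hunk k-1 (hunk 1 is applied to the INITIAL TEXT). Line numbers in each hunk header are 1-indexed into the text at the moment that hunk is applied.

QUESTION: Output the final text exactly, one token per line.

Hunk 1: at line 2 remove [pof,katff,bgrm] add [cmk,figpe] -> 5 lines: rmucz nnoh cmk figpe jyie
Hunk 2: at line 1 remove [cmk] add [vbd] -> 5 lines: rmucz nnoh vbd figpe jyie
Hunk 3: at line 1 remove [vbd] add [szut] -> 5 lines: rmucz nnoh szut figpe jyie

Answer: rmucz
nnoh
szut
figpe
jyie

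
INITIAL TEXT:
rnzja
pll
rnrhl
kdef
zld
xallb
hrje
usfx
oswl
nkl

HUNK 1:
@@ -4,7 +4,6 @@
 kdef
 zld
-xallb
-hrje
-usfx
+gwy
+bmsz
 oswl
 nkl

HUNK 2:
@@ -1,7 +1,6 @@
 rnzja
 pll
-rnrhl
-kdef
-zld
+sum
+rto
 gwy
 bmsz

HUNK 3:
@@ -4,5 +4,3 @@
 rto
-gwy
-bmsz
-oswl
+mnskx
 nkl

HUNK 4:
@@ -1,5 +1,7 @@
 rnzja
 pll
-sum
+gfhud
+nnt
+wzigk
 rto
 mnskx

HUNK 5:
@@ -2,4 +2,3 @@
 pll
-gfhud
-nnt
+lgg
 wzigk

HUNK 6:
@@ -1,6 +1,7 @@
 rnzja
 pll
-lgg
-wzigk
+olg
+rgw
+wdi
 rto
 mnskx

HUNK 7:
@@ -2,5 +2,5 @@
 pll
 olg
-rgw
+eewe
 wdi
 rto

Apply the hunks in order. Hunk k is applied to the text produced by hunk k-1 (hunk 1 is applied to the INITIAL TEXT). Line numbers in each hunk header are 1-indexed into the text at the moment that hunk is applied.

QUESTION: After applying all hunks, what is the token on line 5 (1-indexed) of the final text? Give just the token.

Hunk 1: at line 4 remove [xallb,hrje,usfx] add [gwy,bmsz] -> 9 lines: rnzja pll rnrhl kdef zld gwy bmsz oswl nkl
Hunk 2: at line 1 remove [rnrhl,kdef,zld] add [sum,rto] -> 8 lines: rnzja pll sum rto gwy bmsz oswl nkl
Hunk 3: at line 4 remove [gwy,bmsz,oswl] add [mnskx] -> 6 lines: rnzja pll sum rto mnskx nkl
Hunk 4: at line 1 remove [sum] add [gfhud,nnt,wzigk] -> 8 lines: rnzja pll gfhud nnt wzigk rto mnskx nkl
Hunk 5: at line 2 remove [gfhud,nnt] add [lgg] -> 7 lines: rnzja pll lgg wzigk rto mnskx nkl
Hunk 6: at line 1 remove [lgg,wzigk] add [olg,rgw,wdi] -> 8 lines: rnzja pll olg rgw wdi rto mnskx nkl
Hunk 7: at line 2 remove [rgw] add [eewe] -> 8 lines: rnzja pll olg eewe wdi rto mnskx nkl
Final line 5: wdi

Answer: wdi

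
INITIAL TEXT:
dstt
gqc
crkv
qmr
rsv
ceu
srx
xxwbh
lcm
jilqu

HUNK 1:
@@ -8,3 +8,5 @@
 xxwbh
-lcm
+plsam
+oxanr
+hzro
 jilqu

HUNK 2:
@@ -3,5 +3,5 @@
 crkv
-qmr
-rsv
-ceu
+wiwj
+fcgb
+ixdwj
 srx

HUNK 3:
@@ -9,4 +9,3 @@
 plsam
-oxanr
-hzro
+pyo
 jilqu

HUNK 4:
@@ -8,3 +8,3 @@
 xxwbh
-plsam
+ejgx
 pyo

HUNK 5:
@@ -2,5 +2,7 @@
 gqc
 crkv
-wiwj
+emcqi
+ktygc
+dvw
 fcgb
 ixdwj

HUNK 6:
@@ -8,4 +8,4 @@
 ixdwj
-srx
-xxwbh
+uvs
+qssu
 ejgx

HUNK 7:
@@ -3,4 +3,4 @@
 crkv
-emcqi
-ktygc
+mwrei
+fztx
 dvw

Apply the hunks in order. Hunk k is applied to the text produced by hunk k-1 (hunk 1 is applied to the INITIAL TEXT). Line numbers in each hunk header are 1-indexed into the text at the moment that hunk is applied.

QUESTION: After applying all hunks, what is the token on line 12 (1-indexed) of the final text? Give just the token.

Hunk 1: at line 8 remove [lcm] add [plsam,oxanr,hzro] -> 12 lines: dstt gqc crkv qmr rsv ceu srx xxwbh plsam oxanr hzro jilqu
Hunk 2: at line 3 remove [qmr,rsv,ceu] add [wiwj,fcgb,ixdwj] -> 12 lines: dstt gqc crkv wiwj fcgb ixdwj srx xxwbh plsam oxanr hzro jilqu
Hunk 3: at line 9 remove [oxanr,hzro] add [pyo] -> 11 lines: dstt gqc crkv wiwj fcgb ixdwj srx xxwbh plsam pyo jilqu
Hunk 4: at line 8 remove [plsam] add [ejgx] -> 11 lines: dstt gqc crkv wiwj fcgb ixdwj srx xxwbh ejgx pyo jilqu
Hunk 5: at line 2 remove [wiwj] add [emcqi,ktygc,dvw] -> 13 lines: dstt gqc crkv emcqi ktygc dvw fcgb ixdwj srx xxwbh ejgx pyo jilqu
Hunk 6: at line 8 remove [srx,xxwbh] add [uvs,qssu] -> 13 lines: dstt gqc crkv emcqi ktygc dvw fcgb ixdwj uvs qssu ejgx pyo jilqu
Hunk 7: at line 3 remove [emcqi,ktygc] add [mwrei,fztx] -> 13 lines: dstt gqc crkv mwrei fztx dvw fcgb ixdwj uvs qssu ejgx pyo jilqu
Final line 12: pyo

Answer: pyo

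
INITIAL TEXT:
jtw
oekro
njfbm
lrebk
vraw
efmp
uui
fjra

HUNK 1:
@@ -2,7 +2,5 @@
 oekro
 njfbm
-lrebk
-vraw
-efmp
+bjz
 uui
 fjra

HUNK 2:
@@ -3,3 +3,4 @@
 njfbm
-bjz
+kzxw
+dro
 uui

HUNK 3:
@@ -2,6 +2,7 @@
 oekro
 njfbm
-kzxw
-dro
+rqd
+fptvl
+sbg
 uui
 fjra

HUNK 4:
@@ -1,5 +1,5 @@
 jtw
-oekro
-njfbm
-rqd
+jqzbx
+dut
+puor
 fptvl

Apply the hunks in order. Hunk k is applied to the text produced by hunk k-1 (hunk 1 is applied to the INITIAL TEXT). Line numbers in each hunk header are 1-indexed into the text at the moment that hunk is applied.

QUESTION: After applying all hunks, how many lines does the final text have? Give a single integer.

Hunk 1: at line 2 remove [lrebk,vraw,efmp] add [bjz] -> 6 lines: jtw oekro njfbm bjz uui fjra
Hunk 2: at line 3 remove [bjz] add [kzxw,dro] -> 7 lines: jtw oekro njfbm kzxw dro uui fjra
Hunk 3: at line 2 remove [kzxw,dro] add [rqd,fptvl,sbg] -> 8 lines: jtw oekro njfbm rqd fptvl sbg uui fjra
Hunk 4: at line 1 remove [oekro,njfbm,rqd] add [jqzbx,dut,puor] -> 8 lines: jtw jqzbx dut puor fptvl sbg uui fjra
Final line count: 8

Answer: 8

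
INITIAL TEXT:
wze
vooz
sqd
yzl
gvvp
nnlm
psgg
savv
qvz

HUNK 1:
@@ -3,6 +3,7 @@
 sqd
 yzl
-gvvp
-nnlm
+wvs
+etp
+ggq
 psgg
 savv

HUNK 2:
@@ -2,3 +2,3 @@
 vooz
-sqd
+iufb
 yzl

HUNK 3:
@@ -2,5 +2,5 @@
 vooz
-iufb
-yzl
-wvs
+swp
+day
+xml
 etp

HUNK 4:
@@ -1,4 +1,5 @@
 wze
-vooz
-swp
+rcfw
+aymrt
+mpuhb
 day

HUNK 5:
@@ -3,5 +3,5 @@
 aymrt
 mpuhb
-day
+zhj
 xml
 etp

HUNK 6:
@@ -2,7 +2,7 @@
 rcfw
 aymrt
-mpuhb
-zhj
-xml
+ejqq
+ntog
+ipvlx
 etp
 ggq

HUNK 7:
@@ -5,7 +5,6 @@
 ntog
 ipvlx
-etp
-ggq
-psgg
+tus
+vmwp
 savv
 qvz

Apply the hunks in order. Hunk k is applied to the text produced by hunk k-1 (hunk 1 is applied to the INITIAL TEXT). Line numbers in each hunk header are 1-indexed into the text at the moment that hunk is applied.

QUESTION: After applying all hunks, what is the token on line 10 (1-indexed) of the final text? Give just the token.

Answer: qvz

Derivation:
Hunk 1: at line 3 remove [gvvp,nnlm] add [wvs,etp,ggq] -> 10 lines: wze vooz sqd yzl wvs etp ggq psgg savv qvz
Hunk 2: at line 2 remove [sqd] add [iufb] -> 10 lines: wze vooz iufb yzl wvs etp ggq psgg savv qvz
Hunk 3: at line 2 remove [iufb,yzl,wvs] add [swp,day,xml] -> 10 lines: wze vooz swp day xml etp ggq psgg savv qvz
Hunk 4: at line 1 remove [vooz,swp] add [rcfw,aymrt,mpuhb] -> 11 lines: wze rcfw aymrt mpuhb day xml etp ggq psgg savv qvz
Hunk 5: at line 3 remove [day] add [zhj] -> 11 lines: wze rcfw aymrt mpuhb zhj xml etp ggq psgg savv qvz
Hunk 6: at line 2 remove [mpuhb,zhj,xml] add [ejqq,ntog,ipvlx] -> 11 lines: wze rcfw aymrt ejqq ntog ipvlx etp ggq psgg savv qvz
Hunk 7: at line 5 remove [etp,ggq,psgg] add [tus,vmwp] -> 10 lines: wze rcfw aymrt ejqq ntog ipvlx tus vmwp savv qvz
Final line 10: qvz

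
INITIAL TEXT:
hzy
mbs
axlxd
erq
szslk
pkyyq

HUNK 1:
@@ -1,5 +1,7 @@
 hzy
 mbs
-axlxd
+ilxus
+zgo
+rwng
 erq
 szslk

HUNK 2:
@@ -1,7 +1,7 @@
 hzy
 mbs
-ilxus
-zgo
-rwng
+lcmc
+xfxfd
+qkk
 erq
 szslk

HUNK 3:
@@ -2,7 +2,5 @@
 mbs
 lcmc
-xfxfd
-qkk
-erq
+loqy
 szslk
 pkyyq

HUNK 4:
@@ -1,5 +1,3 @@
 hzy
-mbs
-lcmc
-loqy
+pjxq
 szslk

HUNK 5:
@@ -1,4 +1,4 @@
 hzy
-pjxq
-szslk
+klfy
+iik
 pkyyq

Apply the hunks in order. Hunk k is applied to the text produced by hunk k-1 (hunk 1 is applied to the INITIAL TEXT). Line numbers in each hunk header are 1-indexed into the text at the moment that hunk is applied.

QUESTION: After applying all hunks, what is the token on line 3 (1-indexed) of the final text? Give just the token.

Hunk 1: at line 1 remove [axlxd] add [ilxus,zgo,rwng] -> 8 lines: hzy mbs ilxus zgo rwng erq szslk pkyyq
Hunk 2: at line 1 remove [ilxus,zgo,rwng] add [lcmc,xfxfd,qkk] -> 8 lines: hzy mbs lcmc xfxfd qkk erq szslk pkyyq
Hunk 3: at line 2 remove [xfxfd,qkk,erq] add [loqy] -> 6 lines: hzy mbs lcmc loqy szslk pkyyq
Hunk 4: at line 1 remove [mbs,lcmc,loqy] add [pjxq] -> 4 lines: hzy pjxq szslk pkyyq
Hunk 5: at line 1 remove [pjxq,szslk] add [klfy,iik] -> 4 lines: hzy klfy iik pkyyq
Final line 3: iik

Answer: iik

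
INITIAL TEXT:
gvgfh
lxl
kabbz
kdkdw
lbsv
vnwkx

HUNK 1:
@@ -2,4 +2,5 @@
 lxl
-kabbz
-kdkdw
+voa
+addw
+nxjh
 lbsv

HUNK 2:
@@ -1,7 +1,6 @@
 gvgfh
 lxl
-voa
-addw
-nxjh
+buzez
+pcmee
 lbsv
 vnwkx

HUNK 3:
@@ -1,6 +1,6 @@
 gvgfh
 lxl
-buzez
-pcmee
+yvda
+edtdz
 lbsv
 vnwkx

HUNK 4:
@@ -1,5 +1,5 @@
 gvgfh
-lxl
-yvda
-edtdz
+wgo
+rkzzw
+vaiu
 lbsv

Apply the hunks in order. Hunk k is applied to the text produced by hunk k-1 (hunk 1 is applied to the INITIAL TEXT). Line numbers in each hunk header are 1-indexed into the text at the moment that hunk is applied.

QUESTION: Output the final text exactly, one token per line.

Answer: gvgfh
wgo
rkzzw
vaiu
lbsv
vnwkx

Derivation:
Hunk 1: at line 2 remove [kabbz,kdkdw] add [voa,addw,nxjh] -> 7 lines: gvgfh lxl voa addw nxjh lbsv vnwkx
Hunk 2: at line 1 remove [voa,addw,nxjh] add [buzez,pcmee] -> 6 lines: gvgfh lxl buzez pcmee lbsv vnwkx
Hunk 3: at line 1 remove [buzez,pcmee] add [yvda,edtdz] -> 6 lines: gvgfh lxl yvda edtdz lbsv vnwkx
Hunk 4: at line 1 remove [lxl,yvda,edtdz] add [wgo,rkzzw,vaiu] -> 6 lines: gvgfh wgo rkzzw vaiu lbsv vnwkx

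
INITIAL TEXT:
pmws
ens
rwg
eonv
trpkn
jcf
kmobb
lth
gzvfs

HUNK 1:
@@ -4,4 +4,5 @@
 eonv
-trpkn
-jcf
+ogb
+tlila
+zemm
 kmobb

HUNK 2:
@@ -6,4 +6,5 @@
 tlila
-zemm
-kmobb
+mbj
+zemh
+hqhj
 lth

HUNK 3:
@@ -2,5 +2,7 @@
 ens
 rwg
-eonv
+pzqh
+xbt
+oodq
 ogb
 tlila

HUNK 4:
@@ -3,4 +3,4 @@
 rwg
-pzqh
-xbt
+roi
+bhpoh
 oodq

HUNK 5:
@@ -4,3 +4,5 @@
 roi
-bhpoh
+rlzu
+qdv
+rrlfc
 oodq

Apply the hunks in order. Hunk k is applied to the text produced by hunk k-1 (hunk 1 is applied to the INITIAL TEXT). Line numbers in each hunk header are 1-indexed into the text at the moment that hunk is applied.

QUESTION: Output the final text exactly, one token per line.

Hunk 1: at line 4 remove [trpkn,jcf] add [ogb,tlila,zemm] -> 10 lines: pmws ens rwg eonv ogb tlila zemm kmobb lth gzvfs
Hunk 2: at line 6 remove [zemm,kmobb] add [mbj,zemh,hqhj] -> 11 lines: pmws ens rwg eonv ogb tlila mbj zemh hqhj lth gzvfs
Hunk 3: at line 2 remove [eonv] add [pzqh,xbt,oodq] -> 13 lines: pmws ens rwg pzqh xbt oodq ogb tlila mbj zemh hqhj lth gzvfs
Hunk 4: at line 3 remove [pzqh,xbt] add [roi,bhpoh] -> 13 lines: pmws ens rwg roi bhpoh oodq ogb tlila mbj zemh hqhj lth gzvfs
Hunk 5: at line 4 remove [bhpoh] add [rlzu,qdv,rrlfc] -> 15 lines: pmws ens rwg roi rlzu qdv rrlfc oodq ogb tlila mbj zemh hqhj lth gzvfs

Answer: pmws
ens
rwg
roi
rlzu
qdv
rrlfc
oodq
ogb
tlila
mbj
zemh
hqhj
lth
gzvfs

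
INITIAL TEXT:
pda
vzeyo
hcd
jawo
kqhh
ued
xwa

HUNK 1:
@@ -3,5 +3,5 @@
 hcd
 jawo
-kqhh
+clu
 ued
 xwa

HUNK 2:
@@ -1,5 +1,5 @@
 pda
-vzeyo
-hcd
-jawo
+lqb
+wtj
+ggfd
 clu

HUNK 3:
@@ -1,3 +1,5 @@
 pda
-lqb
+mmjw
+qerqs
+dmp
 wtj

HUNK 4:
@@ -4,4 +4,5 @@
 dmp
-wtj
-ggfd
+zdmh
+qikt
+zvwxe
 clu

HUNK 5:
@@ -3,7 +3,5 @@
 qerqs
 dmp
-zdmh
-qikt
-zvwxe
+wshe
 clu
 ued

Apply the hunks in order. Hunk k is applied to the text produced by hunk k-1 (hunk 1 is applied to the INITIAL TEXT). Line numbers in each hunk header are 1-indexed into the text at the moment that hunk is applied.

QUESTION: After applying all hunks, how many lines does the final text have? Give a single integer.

Hunk 1: at line 3 remove [kqhh] add [clu] -> 7 lines: pda vzeyo hcd jawo clu ued xwa
Hunk 2: at line 1 remove [vzeyo,hcd,jawo] add [lqb,wtj,ggfd] -> 7 lines: pda lqb wtj ggfd clu ued xwa
Hunk 3: at line 1 remove [lqb] add [mmjw,qerqs,dmp] -> 9 lines: pda mmjw qerqs dmp wtj ggfd clu ued xwa
Hunk 4: at line 4 remove [wtj,ggfd] add [zdmh,qikt,zvwxe] -> 10 lines: pda mmjw qerqs dmp zdmh qikt zvwxe clu ued xwa
Hunk 5: at line 3 remove [zdmh,qikt,zvwxe] add [wshe] -> 8 lines: pda mmjw qerqs dmp wshe clu ued xwa
Final line count: 8

Answer: 8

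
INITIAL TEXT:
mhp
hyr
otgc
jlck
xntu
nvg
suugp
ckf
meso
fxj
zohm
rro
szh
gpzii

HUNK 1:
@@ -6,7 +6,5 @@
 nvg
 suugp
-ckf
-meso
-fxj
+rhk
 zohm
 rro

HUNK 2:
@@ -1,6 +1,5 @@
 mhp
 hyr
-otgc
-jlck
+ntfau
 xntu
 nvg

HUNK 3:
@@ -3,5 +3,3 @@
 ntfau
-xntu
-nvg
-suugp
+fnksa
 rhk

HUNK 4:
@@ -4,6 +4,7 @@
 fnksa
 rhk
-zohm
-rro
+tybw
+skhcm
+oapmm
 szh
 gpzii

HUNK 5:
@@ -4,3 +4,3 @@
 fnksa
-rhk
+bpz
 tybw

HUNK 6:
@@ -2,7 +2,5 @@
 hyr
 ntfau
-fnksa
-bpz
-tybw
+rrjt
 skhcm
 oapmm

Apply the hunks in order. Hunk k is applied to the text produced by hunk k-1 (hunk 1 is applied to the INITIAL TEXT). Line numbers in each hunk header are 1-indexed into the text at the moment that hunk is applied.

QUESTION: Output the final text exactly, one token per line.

Answer: mhp
hyr
ntfau
rrjt
skhcm
oapmm
szh
gpzii

Derivation:
Hunk 1: at line 6 remove [ckf,meso,fxj] add [rhk] -> 12 lines: mhp hyr otgc jlck xntu nvg suugp rhk zohm rro szh gpzii
Hunk 2: at line 1 remove [otgc,jlck] add [ntfau] -> 11 lines: mhp hyr ntfau xntu nvg suugp rhk zohm rro szh gpzii
Hunk 3: at line 3 remove [xntu,nvg,suugp] add [fnksa] -> 9 lines: mhp hyr ntfau fnksa rhk zohm rro szh gpzii
Hunk 4: at line 4 remove [zohm,rro] add [tybw,skhcm,oapmm] -> 10 lines: mhp hyr ntfau fnksa rhk tybw skhcm oapmm szh gpzii
Hunk 5: at line 4 remove [rhk] add [bpz] -> 10 lines: mhp hyr ntfau fnksa bpz tybw skhcm oapmm szh gpzii
Hunk 6: at line 2 remove [fnksa,bpz,tybw] add [rrjt] -> 8 lines: mhp hyr ntfau rrjt skhcm oapmm szh gpzii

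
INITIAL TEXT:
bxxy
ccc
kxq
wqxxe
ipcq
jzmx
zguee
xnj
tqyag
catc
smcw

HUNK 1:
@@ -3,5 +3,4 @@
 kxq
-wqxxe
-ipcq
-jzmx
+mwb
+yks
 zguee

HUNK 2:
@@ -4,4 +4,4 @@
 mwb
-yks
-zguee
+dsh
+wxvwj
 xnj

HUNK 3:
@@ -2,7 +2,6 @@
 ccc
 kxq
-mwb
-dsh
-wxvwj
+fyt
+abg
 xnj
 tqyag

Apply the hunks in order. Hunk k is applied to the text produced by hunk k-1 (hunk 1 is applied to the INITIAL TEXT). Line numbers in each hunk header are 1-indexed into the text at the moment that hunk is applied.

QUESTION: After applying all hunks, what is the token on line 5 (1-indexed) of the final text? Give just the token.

Hunk 1: at line 3 remove [wqxxe,ipcq,jzmx] add [mwb,yks] -> 10 lines: bxxy ccc kxq mwb yks zguee xnj tqyag catc smcw
Hunk 2: at line 4 remove [yks,zguee] add [dsh,wxvwj] -> 10 lines: bxxy ccc kxq mwb dsh wxvwj xnj tqyag catc smcw
Hunk 3: at line 2 remove [mwb,dsh,wxvwj] add [fyt,abg] -> 9 lines: bxxy ccc kxq fyt abg xnj tqyag catc smcw
Final line 5: abg

Answer: abg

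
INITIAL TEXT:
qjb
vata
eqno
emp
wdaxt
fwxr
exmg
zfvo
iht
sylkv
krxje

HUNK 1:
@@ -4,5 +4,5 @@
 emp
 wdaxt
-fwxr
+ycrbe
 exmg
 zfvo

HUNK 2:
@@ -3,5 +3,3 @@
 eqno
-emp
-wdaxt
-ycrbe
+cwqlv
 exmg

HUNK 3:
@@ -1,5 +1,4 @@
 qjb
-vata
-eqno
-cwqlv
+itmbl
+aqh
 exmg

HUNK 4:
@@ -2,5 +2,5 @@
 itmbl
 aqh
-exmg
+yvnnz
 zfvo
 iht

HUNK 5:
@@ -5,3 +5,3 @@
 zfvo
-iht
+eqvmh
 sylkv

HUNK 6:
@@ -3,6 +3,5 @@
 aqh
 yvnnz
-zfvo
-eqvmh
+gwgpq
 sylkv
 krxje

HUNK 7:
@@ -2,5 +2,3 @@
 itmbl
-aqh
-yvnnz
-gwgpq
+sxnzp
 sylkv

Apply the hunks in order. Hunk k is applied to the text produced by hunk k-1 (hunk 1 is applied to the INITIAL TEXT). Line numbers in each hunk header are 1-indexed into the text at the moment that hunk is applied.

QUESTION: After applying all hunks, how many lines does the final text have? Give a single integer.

Hunk 1: at line 4 remove [fwxr] add [ycrbe] -> 11 lines: qjb vata eqno emp wdaxt ycrbe exmg zfvo iht sylkv krxje
Hunk 2: at line 3 remove [emp,wdaxt,ycrbe] add [cwqlv] -> 9 lines: qjb vata eqno cwqlv exmg zfvo iht sylkv krxje
Hunk 3: at line 1 remove [vata,eqno,cwqlv] add [itmbl,aqh] -> 8 lines: qjb itmbl aqh exmg zfvo iht sylkv krxje
Hunk 4: at line 2 remove [exmg] add [yvnnz] -> 8 lines: qjb itmbl aqh yvnnz zfvo iht sylkv krxje
Hunk 5: at line 5 remove [iht] add [eqvmh] -> 8 lines: qjb itmbl aqh yvnnz zfvo eqvmh sylkv krxje
Hunk 6: at line 3 remove [zfvo,eqvmh] add [gwgpq] -> 7 lines: qjb itmbl aqh yvnnz gwgpq sylkv krxje
Hunk 7: at line 2 remove [aqh,yvnnz,gwgpq] add [sxnzp] -> 5 lines: qjb itmbl sxnzp sylkv krxje
Final line count: 5

Answer: 5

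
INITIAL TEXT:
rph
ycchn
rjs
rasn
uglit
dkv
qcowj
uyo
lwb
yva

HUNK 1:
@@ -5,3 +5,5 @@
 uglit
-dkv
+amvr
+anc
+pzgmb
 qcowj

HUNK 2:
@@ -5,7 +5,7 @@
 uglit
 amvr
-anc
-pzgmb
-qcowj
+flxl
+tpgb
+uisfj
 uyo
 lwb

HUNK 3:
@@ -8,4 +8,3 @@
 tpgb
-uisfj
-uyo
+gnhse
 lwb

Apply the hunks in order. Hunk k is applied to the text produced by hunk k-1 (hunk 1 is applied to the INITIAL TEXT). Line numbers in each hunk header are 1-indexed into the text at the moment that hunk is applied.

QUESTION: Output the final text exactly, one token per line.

Answer: rph
ycchn
rjs
rasn
uglit
amvr
flxl
tpgb
gnhse
lwb
yva

Derivation:
Hunk 1: at line 5 remove [dkv] add [amvr,anc,pzgmb] -> 12 lines: rph ycchn rjs rasn uglit amvr anc pzgmb qcowj uyo lwb yva
Hunk 2: at line 5 remove [anc,pzgmb,qcowj] add [flxl,tpgb,uisfj] -> 12 lines: rph ycchn rjs rasn uglit amvr flxl tpgb uisfj uyo lwb yva
Hunk 3: at line 8 remove [uisfj,uyo] add [gnhse] -> 11 lines: rph ycchn rjs rasn uglit amvr flxl tpgb gnhse lwb yva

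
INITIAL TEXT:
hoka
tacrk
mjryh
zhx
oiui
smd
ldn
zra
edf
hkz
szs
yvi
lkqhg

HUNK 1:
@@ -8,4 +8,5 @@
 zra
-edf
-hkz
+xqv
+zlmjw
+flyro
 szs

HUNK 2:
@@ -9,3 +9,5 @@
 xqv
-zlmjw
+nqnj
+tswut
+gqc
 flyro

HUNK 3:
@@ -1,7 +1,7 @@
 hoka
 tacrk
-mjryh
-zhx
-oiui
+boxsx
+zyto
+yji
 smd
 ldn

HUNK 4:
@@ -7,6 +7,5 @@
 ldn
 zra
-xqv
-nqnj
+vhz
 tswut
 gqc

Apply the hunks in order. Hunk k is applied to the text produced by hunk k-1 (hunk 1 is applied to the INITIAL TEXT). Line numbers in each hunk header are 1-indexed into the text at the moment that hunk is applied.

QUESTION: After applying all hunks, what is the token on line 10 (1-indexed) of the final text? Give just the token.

Hunk 1: at line 8 remove [edf,hkz] add [xqv,zlmjw,flyro] -> 14 lines: hoka tacrk mjryh zhx oiui smd ldn zra xqv zlmjw flyro szs yvi lkqhg
Hunk 2: at line 9 remove [zlmjw] add [nqnj,tswut,gqc] -> 16 lines: hoka tacrk mjryh zhx oiui smd ldn zra xqv nqnj tswut gqc flyro szs yvi lkqhg
Hunk 3: at line 1 remove [mjryh,zhx,oiui] add [boxsx,zyto,yji] -> 16 lines: hoka tacrk boxsx zyto yji smd ldn zra xqv nqnj tswut gqc flyro szs yvi lkqhg
Hunk 4: at line 7 remove [xqv,nqnj] add [vhz] -> 15 lines: hoka tacrk boxsx zyto yji smd ldn zra vhz tswut gqc flyro szs yvi lkqhg
Final line 10: tswut

Answer: tswut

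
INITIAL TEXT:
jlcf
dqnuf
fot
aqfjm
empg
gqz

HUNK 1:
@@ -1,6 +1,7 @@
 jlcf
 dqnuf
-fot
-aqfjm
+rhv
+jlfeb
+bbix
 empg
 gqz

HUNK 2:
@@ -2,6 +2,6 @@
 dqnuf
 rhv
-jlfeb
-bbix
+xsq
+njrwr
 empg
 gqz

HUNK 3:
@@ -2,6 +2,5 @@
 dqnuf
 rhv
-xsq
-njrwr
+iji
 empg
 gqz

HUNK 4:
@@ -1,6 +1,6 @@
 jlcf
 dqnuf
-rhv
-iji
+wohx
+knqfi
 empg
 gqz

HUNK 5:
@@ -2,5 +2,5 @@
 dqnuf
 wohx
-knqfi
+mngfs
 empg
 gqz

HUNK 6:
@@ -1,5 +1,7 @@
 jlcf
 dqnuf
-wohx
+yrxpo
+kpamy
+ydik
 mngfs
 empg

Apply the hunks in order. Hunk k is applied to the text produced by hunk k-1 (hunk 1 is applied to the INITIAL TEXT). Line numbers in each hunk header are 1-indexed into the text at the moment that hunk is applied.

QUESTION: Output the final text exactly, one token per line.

Answer: jlcf
dqnuf
yrxpo
kpamy
ydik
mngfs
empg
gqz

Derivation:
Hunk 1: at line 1 remove [fot,aqfjm] add [rhv,jlfeb,bbix] -> 7 lines: jlcf dqnuf rhv jlfeb bbix empg gqz
Hunk 2: at line 2 remove [jlfeb,bbix] add [xsq,njrwr] -> 7 lines: jlcf dqnuf rhv xsq njrwr empg gqz
Hunk 3: at line 2 remove [xsq,njrwr] add [iji] -> 6 lines: jlcf dqnuf rhv iji empg gqz
Hunk 4: at line 1 remove [rhv,iji] add [wohx,knqfi] -> 6 lines: jlcf dqnuf wohx knqfi empg gqz
Hunk 5: at line 2 remove [knqfi] add [mngfs] -> 6 lines: jlcf dqnuf wohx mngfs empg gqz
Hunk 6: at line 1 remove [wohx] add [yrxpo,kpamy,ydik] -> 8 lines: jlcf dqnuf yrxpo kpamy ydik mngfs empg gqz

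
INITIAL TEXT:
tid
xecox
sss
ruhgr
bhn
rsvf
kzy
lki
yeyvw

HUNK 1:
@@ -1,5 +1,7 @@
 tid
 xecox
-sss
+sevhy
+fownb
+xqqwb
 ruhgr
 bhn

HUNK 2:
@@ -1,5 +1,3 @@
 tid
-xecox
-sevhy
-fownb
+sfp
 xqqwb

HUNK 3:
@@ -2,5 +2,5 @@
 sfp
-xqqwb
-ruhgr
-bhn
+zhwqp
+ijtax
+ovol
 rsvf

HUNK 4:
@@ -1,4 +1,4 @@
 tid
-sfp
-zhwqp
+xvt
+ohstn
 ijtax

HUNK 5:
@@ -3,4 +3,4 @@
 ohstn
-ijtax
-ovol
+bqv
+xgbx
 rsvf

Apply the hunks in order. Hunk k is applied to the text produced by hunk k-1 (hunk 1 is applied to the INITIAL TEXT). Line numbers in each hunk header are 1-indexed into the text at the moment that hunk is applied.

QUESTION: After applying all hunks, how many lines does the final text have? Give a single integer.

Hunk 1: at line 1 remove [sss] add [sevhy,fownb,xqqwb] -> 11 lines: tid xecox sevhy fownb xqqwb ruhgr bhn rsvf kzy lki yeyvw
Hunk 2: at line 1 remove [xecox,sevhy,fownb] add [sfp] -> 9 lines: tid sfp xqqwb ruhgr bhn rsvf kzy lki yeyvw
Hunk 3: at line 2 remove [xqqwb,ruhgr,bhn] add [zhwqp,ijtax,ovol] -> 9 lines: tid sfp zhwqp ijtax ovol rsvf kzy lki yeyvw
Hunk 4: at line 1 remove [sfp,zhwqp] add [xvt,ohstn] -> 9 lines: tid xvt ohstn ijtax ovol rsvf kzy lki yeyvw
Hunk 5: at line 3 remove [ijtax,ovol] add [bqv,xgbx] -> 9 lines: tid xvt ohstn bqv xgbx rsvf kzy lki yeyvw
Final line count: 9

Answer: 9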